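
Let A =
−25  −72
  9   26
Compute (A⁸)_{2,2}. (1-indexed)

2296

tr A = 1 and det A = −2, so the characteristic polynomial is λ² − (1)λ + (−2) with roots 2 and −1.
Eigenvectors give P = [[8, 3], [−3, −1]] with P⁻¹ = [[−1, −3], [3, 8]], and A = P·diag(2, −1)·P⁻¹.
Then A⁸ = P·diag(256, 1)·P⁻¹ = [[2048, 3], [−768, −1]] · [[−1, −3], [3, 8]] = [[−2039, −6120], [765, 2296]].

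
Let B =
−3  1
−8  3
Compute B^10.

B² = I (check: tr B = 0 and det B = −1), so B^10 = I since 10 is even.

[[1, 0], [0, 1]]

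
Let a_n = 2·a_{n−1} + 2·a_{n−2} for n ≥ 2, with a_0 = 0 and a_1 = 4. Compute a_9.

9792

With companion matrix M = [[2, 2], [1, 0]], [a_n, a_{n−1}]ᵀ = M·[a_{n−1}, a_{n−2}]ᵀ, so [a_9, a_8]ᵀ = M⁸·[a_1, a_0]ᵀ.
M⁸ = [[2448, 1792], [896, 656]], giving [a_9, a_8]ᵀ = [[9792], [3584]].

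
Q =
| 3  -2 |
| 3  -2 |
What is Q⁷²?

Q² = Q (a projection; rank 1, trace 1), so Q⁷² = Q.

[[3, -2], [3, -2]]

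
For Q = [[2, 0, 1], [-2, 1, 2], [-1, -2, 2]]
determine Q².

[[3, -2, 4], [-8, -3, 4], [0, -6, -1]]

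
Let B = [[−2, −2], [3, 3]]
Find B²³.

[[−2, −2], [3, 3]]

B² = B (a projection; rank 1, trace 1), so B²³ = B.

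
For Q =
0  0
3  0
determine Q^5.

Q is strictly triangular, hence nilpotent: Q^2 = 0, so Q^5 = 0.

[[0, 0], [0, 0]]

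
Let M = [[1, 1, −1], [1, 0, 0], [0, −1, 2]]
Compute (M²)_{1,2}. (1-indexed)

2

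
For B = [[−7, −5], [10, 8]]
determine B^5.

tr B = 1 and det B = −6, so the characteristic polynomial is λ² − (1)λ + (−6) with roots 3 and −2.
Eigenvectors give P = [[−1, 1], [2, −1]] with P⁻¹ = [[1, 1], [2, 1]], and B = P·diag(3, −2)·P⁻¹.
Then B^5 = P·diag(243, −32)·P⁻¹ = [[−243, −32], [486, 32]] · [[1, 1], [2, 1]] = [[−307, −275], [550, 518]].

[[−307, −275], [550, 518]]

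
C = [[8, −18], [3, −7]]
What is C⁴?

[[46, −90], [15, −29]]

tr C = 1 and det C = −2, so the characteristic polynomial is λ² − (1)λ + (−2) with roots 2 and −1.
Eigenvectors give P = [[3, −2], [1, −1]] with P⁻¹ = [[1, −2], [1, −3]], and C = P·diag(2, −1)·P⁻¹.
Then C⁴ = P·diag(16, 1)·P⁻¹ = [[48, −2], [16, −1]] · [[1, −2], [1, −3]] = [[46, −90], [15, −29]].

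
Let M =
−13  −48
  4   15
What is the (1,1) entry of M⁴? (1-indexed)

tr M = 2 and det M = −3, so the characteristic polynomial is λ² − (2)λ + (−3) with roots −1 and 3.
Eigenvectors give P = [[4, 3], [−1, −1]] with P⁻¹ = [[1, 3], [−1, −4]], and M = P·diag(−1, 3)·P⁻¹.
Then M⁴ = P·diag(1, 81)·P⁻¹ = [[4, 243], [−1, −81]] · [[1, 3], [−1, −4]] = [[−239, −960], [80, 321]].

−239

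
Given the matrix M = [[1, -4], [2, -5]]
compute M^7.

tr M = -4 and det M = 3, so the characteristic polynomial is λ² − (-4)λ + (3) with roots -1 and -3.
Eigenvectors give P = [[-2, 1], [-1, 1]] with P⁻¹ = [[-1, 1], [-1, 2]], and M = P·diag(-1, -3)·P⁻¹.
Then M^7 = P·diag(-1, -2187)·P⁻¹ = [[2, -2187], [1, -2187]] · [[-1, 1], [-1, 2]] = [[2185, -4372], [2186, -4373]].

[[2185, -4372], [2186, -4373]]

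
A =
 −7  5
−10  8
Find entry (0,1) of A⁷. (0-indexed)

tr A = 1 and det A = −6, so the characteristic polynomial is λ² − (1)λ + (−6) with roots 3 and −2.
Eigenvectors give P = [[−1, 1], [−2, 1]] with P⁻¹ = [[1, −1], [2, −1]], and A = P·diag(3, −2)·P⁻¹.
Then A⁷ = P·diag(2187, −128)·P⁻¹ = [[−2187, −128], [−4374, −128]] · [[1, −1], [2, −1]] = [[−2443, 2315], [−4630, 4502]].

2315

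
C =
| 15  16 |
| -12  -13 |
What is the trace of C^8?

tr C = 2 and det C = -3, so the characteristic polynomial is λ² − (2)λ + (-3) with roots -1 and 3.
Eigenvectors give P = [[1, -4], [-1, 3]] with P⁻¹ = [[-3, -4], [-1, -1]], and C = P·diag(-1, 3)·P⁻¹.
Then C^8 = P·diag(1, 6561)·P⁻¹ = [[1, -26244], [-1, 19683]] · [[-3, -4], [-1, -1]] = [[26241, 26240], [-19680, -19679]].

6562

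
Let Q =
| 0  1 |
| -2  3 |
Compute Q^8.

tr Q = 3 and det Q = 2, so the characteristic polynomial is λ² − (3)λ + (2) with roots 2 and 1.
Eigenvectors give P = [[1, 1], [2, 1]] with P⁻¹ = [[-1, 1], [2, -1]], and Q = P·diag(2, 1)·P⁻¹.
Then Q^8 = P·diag(256, 1)·P⁻¹ = [[256, 1], [512, 1]] · [[-1, 1], [2, -1]] = [[-254, 255], [-510, 511]].

[[-254, 255], [-510, 511]]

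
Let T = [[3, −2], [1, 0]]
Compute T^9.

[[1023, −1022], [511, −510]]

tr T = 3 and det T = 2, so the characteristic polynomial is λ² − (3)λ + (2) with roots 2 and 1.
Eigenvectors give P = [[−2, 1], [−1, 1]] with P⁻¹ = [[−1, 1], [−1, 2]], and T = P·diag(2, 1)·P⁻¹.
Then T^9 = P·diag(512, 1)·P⁻¹ = [[−1024, 1], [−512, 1]] · [[−1, 1], [−1, 2]] = [[1023, −1022], [511, −510]].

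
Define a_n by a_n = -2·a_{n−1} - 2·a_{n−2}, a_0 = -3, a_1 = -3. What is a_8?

With companion matrix B = [[-2, -2], [1, 0]], [a_n, a_{n−1}]ᵀ = B·[a_{n−1}, a_{n−2}]ᵀ, so [a_8, a_7]ᵀ = B^7·[a_1, a_0]ᵀ.
B^7 = [[0, 16], [-8, -16]], giving [a_8, a_7]ᵀ = [[-48], [72]].

-48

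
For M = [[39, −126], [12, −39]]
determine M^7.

tr M = 0 and det M = −9, so the characteristic polynomial is λ² − (0)λ + (−9) with roots 3 and −3.
Eigenvectors give P = [[7, 3], [2, 1]] with P⁻¹ = [[1, −3], [−2, 7]], and M = P·diag(3, −3)·P⁻¹.
Then M^7 = P·diag(2187, −2187)·P⁻¹ = [[15309, −6561], [4374, −2187]] · [[1, −3], [−2, 7]] = [[28431, −91854], [8748, −28431]].

[[28431, −91854], [8748, −28431]]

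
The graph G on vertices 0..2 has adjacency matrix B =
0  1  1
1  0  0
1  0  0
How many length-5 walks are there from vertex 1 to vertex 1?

The number of length-5 walks from vertex 1 to vertex 1 is entry (1,1) of B^5, where B is the adjacency matrix.
B^2 = [[2, 0, 0], [0, 1, 1], [0, 1, 1]]
B^3 = [[0, 2, 2], [2, 0, 0], [2, 0, 0]]
B^4 = [[4, 0, 0], [0, 2, 2], [0, 2, 2]]
B^5 = [[0, 4, 4], [4, 0, 0], [4, 0, 0]]

0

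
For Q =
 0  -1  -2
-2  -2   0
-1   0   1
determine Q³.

Q² = [[4, 2, -2], [4, 6, 4], [-1, 1, 3]]
Q³ = [[-2, -8, -10], [-16, -16, -4], [-5, -1, 5]]

[[-2, -8, -10], [-16, -16, -4], [-5, -1, 5]]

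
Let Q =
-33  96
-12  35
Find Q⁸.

[[-52479, 157440], [-19680, 59041]]

tr Q = 2 and det Q = -3, so the characteristic polynomial is λ² − (2)λ + (-3) with roots 3 and -1.
Eigenvectors give P = [[-8, 3], [-3, 1]] with P⁻¹ = [[1, -3], [3, -8]], and Q = P·diag(3, -1)·P⁻¹.
Then Q⁸ = P·diag(6561, 1)·P⁻¹ = [[-52488, 3], [-19683, 1]] · [[1, -3], [3, -8]] = [[-52479, 157440], [-19680, 59041]].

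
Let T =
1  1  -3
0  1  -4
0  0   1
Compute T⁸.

[[1, 8, -136], [0, 1, -32], [0, 0, 1]]

T = I + N where N = [[0, 1, -3], [0, 0, -4], [0, 0, 0]] is strictly upper-triangular, so N³ = 0.
(I + N)⁸ = I + 8·N + 28·N² = [[1, 8, -136], [0, 1, -32], [0, 0, 1]].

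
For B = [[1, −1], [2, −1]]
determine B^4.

B^2 = [[−1, 0], [0, −1]]
B^3 = [[−1, 1], [−2, 1]]
B^4 = [[1, 0], [0, 1]]

[[1, 0], [0, 1]]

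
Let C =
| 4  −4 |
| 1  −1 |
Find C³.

C² = [[12, −12], [3, −3]]
C³ = [[36, −36], [9, −9]]

[[36, −36], [9, −9]]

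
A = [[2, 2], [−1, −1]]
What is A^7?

[[2, 2], [−1, −1]]

A² = A (a projection; rank 1, trace 1), so A^7 = A.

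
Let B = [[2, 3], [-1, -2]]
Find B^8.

B² = I (check: tr B = 0 and det B = -1), so B^8 = I since 8 is even.

[[1, 0], [0, 1]]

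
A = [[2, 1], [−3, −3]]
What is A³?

A² = [[1, −1], [3, 6]]
A³ = [[5, 4], [−12, −15]]

[[5, 4], [−12, −15]]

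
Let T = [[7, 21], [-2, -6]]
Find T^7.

T² = T (a projection; rank 1, trace 1), so T^7 = T.

[[7, 21], [-2, -6]]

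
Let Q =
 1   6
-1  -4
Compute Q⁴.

tr Q = -3 and det Q = 2, so the characteristic polynomial is λ² − (-3)λ + (2) with roots -1 and -2.
Eigenvectors give P = [[-3, -2], [1, 1]] with P⁻¹ = [[-1, -2], [1, 3]], and Q = P·diag(-1, -2)·P⁻¹.
Then Q⁴ = P·diag(1, 16)·P⁻¹ = [[-3, -32], [1, 16]] · [[-1, -2], [1, 3]] = [[-29, -90], [15, 46]].

[[-29, -90], [15, 46]]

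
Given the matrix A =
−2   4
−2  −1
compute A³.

[[32, −4], [2, 31]]

A² = [[−4, −12], [6, −7]]
A³ = [[32, −4], [2, 31]]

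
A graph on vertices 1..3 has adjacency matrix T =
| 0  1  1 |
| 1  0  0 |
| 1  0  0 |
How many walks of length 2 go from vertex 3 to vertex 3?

The number of length-2 walks from vertex 3 to vertex 3 is entry (3,3) of T², where T is the adjacency matrix.
T² = [[2, 0, 0], [0, 1, 1], [0, 1, 1]]

1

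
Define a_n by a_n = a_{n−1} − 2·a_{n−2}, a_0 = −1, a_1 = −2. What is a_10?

−12

With companion matrix M = [[1, −2], [1, 0]], [a_n, a_{n−1}]ᵀ = M·[a_{n−1}, a_{n−2}]ᵀ, so [a_10, a_9]ᵀ = M⁹·[a_1, a_0]ᵀ.
M⁹ = [[−11, 34], [−17, 6]], giving [a_10, a_9]ᵀ = [[−12], [28]].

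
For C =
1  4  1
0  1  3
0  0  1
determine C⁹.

C = I + N where N = [[0, 4, 1], [0, 0, 3], [0, 0, 0]] is strictly upper-triangular, so N³ = 0.
(I + N)⁹ = I + 9·N + 36·N² = [[1, 36, 441], [0, 1, 27], [0, 0, 1]].

[[1, 36, 441], [0, 1, 27], [0, 0, 1]]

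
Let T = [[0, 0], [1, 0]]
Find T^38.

T is strictly triangular, hence nilpotent: T^2 = 0, so T^38 = 0.

[[0, 0], [0, 0]]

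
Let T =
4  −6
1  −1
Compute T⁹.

tr T = 3 and det T = 2, so the characteristic polynomial is λ² − (3)λ + (2) with roots 1 and 2.
Eigenvectors give P = [[2, 3], [1, 1]] with P⁻¹ = [[−1, 3], [1, −2]], and T = P·diag(1, 2)·P⁻¹.
Then T⁹ = P·diag(1, 512)·P⁻¹ = [[2, 1536], [1, 512]] · [[−1, 3], [1, −2]] = [[1534, −3066], [511, −1021]].

[[1534, −3066], [511, −1021]]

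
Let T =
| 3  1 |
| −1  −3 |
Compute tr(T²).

16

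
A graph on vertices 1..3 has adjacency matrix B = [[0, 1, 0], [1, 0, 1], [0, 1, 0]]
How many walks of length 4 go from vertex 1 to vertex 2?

The number of length-4 walks from vertex 1 to vertex 2 is entry (1,2) of B^4, where B is the adjacency matrix.
B^2 = [[1, 0, 1], [0, 2, 0], [1, 0, 1]]
B^3 = [[0, 2, 0], [2, 0, 2], [0, 2, 0]]
B^4 = [[2, 0, 2], [0, 4, 0], [2, 0, 2]]

0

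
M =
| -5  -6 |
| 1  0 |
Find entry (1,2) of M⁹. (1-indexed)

-115026

tr M = -5 and det M = 6, so the characteristic polynomial is λ² − (-5)λ + (6) with roots -3 and -2.
Eigenvectors give P = [[-3, 2], [1, -1]] with P⁻¹ = [[-1, -2], [-1, -3]], and M = P·diag(-3, -2)·P⁻¹.
Then M⁹ = P·diag(-19683, -512)·P⁻¹ = [[59049, -1024], [-19683, 512]] · [[-1, -2], [-1, -3]] = [[-58025, -115026], [19171, 37830]].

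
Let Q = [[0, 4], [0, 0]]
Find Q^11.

Q is strictly triangular, hence nilpotent: Q^2 = 0, so Q^11 = 0.

[[0, 0], [0, 0]]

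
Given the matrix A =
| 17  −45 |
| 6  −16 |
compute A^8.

[[1531, −3825], [510, −1274]]

tr A = 1 and det A = −2, so the characteristic polynomial is λ² − (1)λ + (−2) with roots 2 and −1.
Eigenvectors give P = [[3, −5], [1, −2]] with P⁻¹ = [[2, −5], [1, −3]], and A = P·diag(2, −1)·P⁻¹.
Then A^8 = P·diag(256, 1)·P⁻¹ = [[768, −5], [256, −2]] · [[2, −5], [1, −3]] = [[1531, −3825], [510, −1274]].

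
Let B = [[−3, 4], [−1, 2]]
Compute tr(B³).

−7

B² = [[5, −4], [1, 0]]
B³ = [[−11, 12], [−3, 4]]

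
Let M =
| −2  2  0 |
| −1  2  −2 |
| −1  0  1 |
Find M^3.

M^2 = [[2, 0, −4], [2, 2, −6], [1, −2, 1]]
M^3 = [[0, 4, −4], [0, 8, −10], [−1, −2, 5]]

[[0, 4, −4], [0, 8, −10], [−1, −2, 5]]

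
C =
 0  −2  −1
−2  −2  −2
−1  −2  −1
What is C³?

[[−17, −32, −22], [−32, −52, −38], [−22, −38, −27]]

C² = [[5, 6, 5], [6, 12, 8], [5, 8, 6]]
C³ = [[−17, −32, −22], [−32, −52, −38], [−22, −38, −27]]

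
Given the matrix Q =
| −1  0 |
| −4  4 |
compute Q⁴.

[[1, 0], [−204, 256]]

Q² = [[1, 0], [−12, 16]]
Q³ = [[−1, 0], [−52, 64]]
Q⁴ = [[1, 0], [−204, 256]]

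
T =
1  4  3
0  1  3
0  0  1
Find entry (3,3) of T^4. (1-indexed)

1

T = I + N where N = [[0, 4, 3], [0, 0, 3], [0, 0, 0]] is strictly upper-triangular, so N^3 = 0.
(I + N)^4 = I + 4·N + 6·N^2 = [[1, 16, 84], [0, 1, 12], [0, 0, 1]].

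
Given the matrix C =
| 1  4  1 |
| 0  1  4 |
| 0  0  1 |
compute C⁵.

[[1, 20, 165], [0, 1, 20], [0, 0, 1]]

C = I + N where N = [[0, 4, 1], [0, 0, 4], [0, 0, 0]] is strictly upper-triangular, so N³ = 0.
(I + N)⁵ = I + 5·N + 10·N² = [[1, 20, 165], [0, 1, 20], [0, 0, 1]].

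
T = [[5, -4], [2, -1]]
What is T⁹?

[[39365, -39364], [19682, -19681]]

tr T = 4 and det T = 3, so the characteristic polynomial is λ² − (4)λ + (3) with roots 3 and 1.
Eigenvectors give P = [[-2, 1], [-1, 1]] with P⁻¹ = [[-1, 1], [-1, 2]], and T = P·diag(3, 1)·P⁻¹.
Then T⁹ = P·diag(19683, 1)·P⁻¹ = [[-39366, 1], [-19683, 1]] · [[-1, 1], [-1, 2]] = [[39365, -39364], [19682, -19681]].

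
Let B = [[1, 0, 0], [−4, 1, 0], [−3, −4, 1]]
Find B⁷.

[[1, 0, 0], [−28, 1, 0], [315, −28, 1]]

B = I + N where N = [[0, 0, 0], [−4, 0, 0], [−3, −4, 0]] is strictly lower-triangular, so N³ = 0.
(I + N)⁷ = I + 7·N + 21·N² = [[1, 0, 0], [−28, 1, 0], [315, −28, 1]].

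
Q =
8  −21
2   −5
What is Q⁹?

tr Q = 3 and det Q = 2, so the characteristic polynomial is λ² − (3)λ + (2) with roots 2 and 1.
Eigenvectors give P = [[7, 3], [2, 1]] with P⁻¹ = [[1, −3], [−2, 7]], and Q = P·diag(2, 1)·P⁻¹.
Then Q⁹ = P·diag(512, 1)·P⁻¹ = [[3584, 3], [1024, 1]] · [[1, −3], [−2, 7]] = [[3578, −10731], [1022, −3065]].

[[3578, −10731], [1022, −3065]]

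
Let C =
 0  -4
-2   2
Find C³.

[[16, -48], [-24, 40]]

C² = [[8, -8], [-4, 12]]
C³ = [[16, -48], [-24, 40]]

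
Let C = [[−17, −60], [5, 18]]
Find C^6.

tr C = 1 and det C = −6, so the characteristic polynomial is λ² − (1)λ + (−6) with roots −2 and 3.
Eigenvectors give P = [[4, 3], [−1, −1]] with P⁻¹ = [[1, 3], [−1, −4]], and C = P·diag(−2, 3)·P⁻¹.
Then C^6 = P·diag(64, 729)·P⁻¹ = [[256, 2187], [−64, −729]] · [[1, 3], [−1, −4]] = [[−1931, −7980], [665, 2724]].

[[−1931, −7980], [665, 2724]]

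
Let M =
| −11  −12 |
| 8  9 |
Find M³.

tr M = −2 and det M = −3, so the characteristic polynomial is λ² − (−2)λ + (−3) with roots 1 and −3.
Eigenvectors give P = [[−1, 3], [1, −2]] with P⁻¹ = [[2, 3], [1, 1]], and M = P·diag(1, −3)·P⁻¹.
Then M³ = P·diag(1, −27)·P⁻¹ = [[−1, −81], [1, 54]] · [[2, 3], [1, 1]] = [[−83, −84], [56, 57]].

[[−83, −84], [56, 57]]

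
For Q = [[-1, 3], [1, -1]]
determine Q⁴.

[[28, -48], [-16, 28]]

Q² = [[4, -6], [-2, 4]]
Q³ = [[-10, 18], [6, -10]]
Q⁴ = [[28, -48], [-16, 28]]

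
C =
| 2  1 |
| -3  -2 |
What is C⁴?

C² = I (check: tr C = 0 and det C = -1), so C⁴ = I since 4 is even.

[[1, 0], [0, 1]]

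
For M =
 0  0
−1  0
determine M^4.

M is strictly triangular, hence nilpotent: M^2 = 0, so M^4 = 0.

[[0, 0], [0, 0]]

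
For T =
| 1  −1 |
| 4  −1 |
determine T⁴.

[[9, 0], [0, 9]]

T² = [[−3, 0], [0, −3]]
T³ = [[−3, 3], [−12, 3]]
T⁴ = [[9, 0], [0, 9]]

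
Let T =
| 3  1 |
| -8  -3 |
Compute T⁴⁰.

T² = I (check: tr T = 0 and det T = -1), so T⁴⁰ = I since 40 is even.

[[1, 0], [0, 1]]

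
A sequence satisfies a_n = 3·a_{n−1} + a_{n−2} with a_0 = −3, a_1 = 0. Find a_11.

With companion matrix A = [[3, 1], [1, 0]], [a_n, a_{n−1}]ᵀ = A·[a_{n−1}, a_{n−2}]ᵀ, so [a_11, a_10]ᵀ = A^10·[a_1, a_0]ᵀ.
A^10 = [[141481, 42837], [42837, 12970]], giving [a_11, a_10]ᵀ = [[−128511], [−38910]].

−128511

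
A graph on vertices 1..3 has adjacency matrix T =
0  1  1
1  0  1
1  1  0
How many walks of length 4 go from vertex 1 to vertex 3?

5

The number of length-4 walks from vertex 1 to vertex 3 is entry (1,3) of T^4, where T is the adjacency matrix.
T^2 = [[2, 1, 1], [1, 2, 1], [1, 1, 2]]
T^3 = [[2, 3, 3], [3, 2, 3], [3, 3, 2]]
T^4 = [[6, 5, 5], [5, 6, 5], [5, 5, 6]]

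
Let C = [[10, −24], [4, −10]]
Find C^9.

tr C = 0 and det C = −4, so the characteristic polynomial is λ² − (0)λ + (−4) with roots 2 and −2.
Eigenvectors give P = [[3, 2], [1, 1]] with P⁻¹ = [[1, −2], [−1, 3]], and C = P·diag(2, −2)·P⁻¹.
Then C^9 = P·diag(512, −512)·P⁻¹ = [[1536, −1024], [512, −512]] · [[1, −2], [−1, 3]] = [[2560, −6144], [1024, −2560]].

[[2560, −6144], [1024, −2560]]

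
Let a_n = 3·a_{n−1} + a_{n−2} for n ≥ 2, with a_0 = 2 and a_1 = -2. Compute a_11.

-197288

With companion matrix A = [[3, 1], [1, 0]], [a_n, a_{n−1}]ᵀ = A·[a_{n−1}, a_{n−2}]ᵀ, so [a_11, a_10]ᵀ = A¹⁰·[a_1, a_0]ᵀ.
A¹⁰ = [[141481, 42837], [42837, 12970]], giving [a_11, a_10]ᵀ = [[-197288], [-59734]].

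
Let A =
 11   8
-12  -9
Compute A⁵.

tr A = 2 and det A = -3, so the characteristic polynomial is λ² − (2)λ + (-3) with roots 3 and -1.
Eigenvectors give P = [[-1, -2], [1, 3]] with P⁻¹ = [[-3, -2], [1, 1]], and A = P·diag(3, -1)·P⁻¹.
Then A⁵ = P·diag(243, -1)·P⁻¹ = [[-243, 2], [243, -3]] · [[-3, -2], [1, 1]] = [[731, 488], [-732, -489]].

[[731, 488], [-732, -489]]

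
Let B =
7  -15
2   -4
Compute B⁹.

tr B = 3 and det B = 2, so the characteristic polynomial is λ² − (3)λ + (2) with roots 1 and 2.
Eigenvectors give P = [[-5, 3], [-2, 1]] with P⁻¹ = [[1, -3], [2, -5]], and B = P·diag(1, 2)·P⁻¹.
Then B⁹ = P·diag(1, 512)·P⁻¹ = [[-5, 1536], [-2, 512]] · [[1, -3], [2, -5]] = [[3067, -7665], [1022, -2554]].

[[3067, -7665], [1022, -2554]]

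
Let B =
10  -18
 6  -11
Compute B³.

[[28, -54], [18, -35]]

tr B = -1 and det B = -2, so the characteristic polynomial is λ² − (-1)λ + (-2) with roots -2 and 1.
Eigenvectors give P = [[-3, -2], [-2, -1]] with P⁻¹ = [[1, -2], [-2, 3]], and B = P·diag(-2, 1)·P⁻¹.
Then B³ = P·diag(-8, 1)·P⁻¹ = [[24, -2], [16, -1]] · [[1, -2], [-2, 3]] = [[28, -54], [18, -35]].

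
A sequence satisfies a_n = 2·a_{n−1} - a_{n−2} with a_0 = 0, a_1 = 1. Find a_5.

With companion matrix A = [[2, -1], [1, 0]], [a_n, a_{n−1}]ᵀ = A·[a_{n−1}, a_{n−2}]ᵀ, so [a_5, a_4]ᵀ = A^4·[a_1, a_0]ᵀ.
A^4 = [[5, -4], [4, -3]], giving [a_5, a_4]ᵀ = [[5], [4]].

5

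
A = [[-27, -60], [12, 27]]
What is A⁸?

[[6561, 0], [0, 6561]]

tr A = 0 and det A = -9, so the characteristic polynomial is λ² − (0)λ + (-9) with roots 3 and -3.
Eigenvectors give P = [[-2, -5], [1, 2]] with P⁻¹ = [[2, 5], [-1, -2]], and A = P·diag(3, -3)·P⁻¹.
Then A⁸ = P·diag(6561, 6561)·P⁻¹ = [[-13122, -32805], [6561, 13122]] · [[2, 5], [-1, -2]] = [[6561, 0], [0, 6561]].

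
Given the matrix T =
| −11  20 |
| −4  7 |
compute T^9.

tr T = −4 and det T = 3, so the characteristic polynomial is λ² − (−4)λ + (3) with roots −3 and −1.
Eigenvectors give P = [[5, 2], [2, 1]] with P⁻¹ = [[1, −2], [−2, 5]], and T = P·diag(−3, −1)·P⁻¹.
Then T^9 = P·diag(−19683, −1)·P⁻¹ = [[−98415, −2], [−39366, −1]] · [[1, −2], [−2, 5]] = [[−98411, 196820], [−39364, 78727]].

[[−98411, 196820], [−39364, 78727]]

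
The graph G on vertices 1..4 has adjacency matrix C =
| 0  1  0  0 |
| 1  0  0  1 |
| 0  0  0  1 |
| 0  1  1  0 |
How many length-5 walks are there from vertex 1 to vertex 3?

3

The number of length-5 walks from vertex 1 to vertex 3 is entry (1,3) of C^5, where C is the adjacency matrix.
C^2 = [[1, 0, 0, 1], [0, 2, 1, 0], [0, 1, 1, 0], [1, 0, 0, 2]]
C^3 = [[0, 2, 1, 0], [2, 0, 0, 3], [1, 0, 0, 2], [0, 3, 2, 0]]
C^4 = [[2, 0, 0, 3], [0, 5, 3, 0], [0, 3, 2, 0], [3, 0, 0, 5]]
C^5 = [[0, 5, 3, 0], [5, 0, 0, 8], [3, 0, 0, 5], [0, 8, 5, 0]]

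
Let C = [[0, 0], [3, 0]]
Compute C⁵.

C is strictly triangular, hence nilpotent: C² = 0, so C⁵ = 0.

[[0, 0], [0, 0]]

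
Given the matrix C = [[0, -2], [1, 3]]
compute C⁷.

tr C = 3 and det C = 2, so the characteristic polynomial is λ² − (3)λ + (2) with roots 1 and 2.
Eigenvectors give P = [[-2, -1], [1, 1]] with P⁻¹ = [[-1, -1], [1, 2]], and C = P·diag(1, 2)·P⁻¹.
Then C⁷ = P·diag(1, 128)·P⁻¹ = [[-2, -128], [1, 128]] · [[-1, -1], [1, 2]] = [[-126, -254], [127, 255]].

[[-126, -254], [127, 255]]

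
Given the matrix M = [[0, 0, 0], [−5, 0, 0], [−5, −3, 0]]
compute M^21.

M is strictly triangular, hence nilpotent: M^3 = 0, so M^21 = 0.

[[0, 0, 0], [0, 0, 0], [0, 0, 0]]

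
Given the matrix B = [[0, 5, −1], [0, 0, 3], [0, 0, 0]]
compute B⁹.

B is strictly triangular, hence nilpotent: B³ = 0, so B⁹ = 0.

[[0, 0, 0], [0, 0, 0], [0, 0, 0]]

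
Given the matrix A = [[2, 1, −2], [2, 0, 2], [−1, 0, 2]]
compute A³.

A² = [[8, 2, −6], [2, 2, 0], [−4, −1, 6]]
A³ = [[26, 8, −24], [8, 2, 0], [−16, −4, 18]]

[[26, 8, −24], [8, 2, 0], [−16, −4, 18]]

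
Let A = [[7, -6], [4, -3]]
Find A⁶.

tr A = 4 and det A = 3, so the characteristic polynomial is λ² − (4)λ + (3) with roots 1 and 3.
Eigenvectors give P = [[1, -3], [1, -2]] with P⁻¹ = [[-2, 3], [-1, 1]], and A = P·diag(1, 3)·P⁻¹.
Then A⁶ = P·diag(1, 729)·P⁻¹ = [[1, -2187], [1, -1458]] · [[-2, 3], [-1, 1]] = [[2185, -2184], [1456, -1455]].

[[2185, -2184], [1456, -1455]]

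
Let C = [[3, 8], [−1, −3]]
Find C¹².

C² = I (check: tr C = 0 and det C = −1), so C¹² = I since 12 is even.

[[1, 0], [0, 1]]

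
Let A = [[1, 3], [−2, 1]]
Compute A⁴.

[[1, −60], [40, 1]]

A² = [[−5, 6], [−4, −5]]
A³ = [[−17, −9], [6, −17]]
A⁴ = [[1, −60], [40, 1]]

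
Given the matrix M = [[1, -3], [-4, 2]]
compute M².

[[13, -9], [-12, 16]]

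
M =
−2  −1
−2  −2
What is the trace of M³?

M² = [[6, 4], [8, 6]]
M³ = [[−20, −14], [−28, −20]]

−40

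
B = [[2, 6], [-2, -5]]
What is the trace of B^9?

-513

tr B = -3 and det B = 2, so the characteristic polynomial is λ² − (-3)λ + (2) with roots -1 and -2.
Eigenvectors give P = [[2, -3], [-1, 2]] with P⁻¹ = [[2, 3], [1, 2]], and B = P·diag(-1, -2)·P⁻¹.
Then B^9 = P·diag(-1, -512)·P⁻¹ = [[-2, 1536], [1, -1024]] · [[2, 3], [1, 2]] = [[1532, 3066], [-1022, -2045]].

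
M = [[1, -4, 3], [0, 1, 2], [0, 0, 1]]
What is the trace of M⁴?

3

M = I + N where N = [[0, -4, 3], [0, 0, 2], [0, 0, 0]] is strictly upper-triangular, so N³ = 0.
(I + N)⁴ = I + 4·N + 6·N² = [[1, -16, -36], [0, 1, 8], [0, 0, 1]].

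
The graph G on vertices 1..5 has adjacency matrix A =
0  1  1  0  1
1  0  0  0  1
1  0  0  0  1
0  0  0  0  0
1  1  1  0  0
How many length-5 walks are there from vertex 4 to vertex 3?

0

The number of length-5 walks from vertex 4 to vertex 3 is entry (4,3) of A^5, where A is the adjacency matrix.
A^2 = [[3, 1, 1, 0, 2], [1, 2, 2, 0, 1], [1, 2, 2, 0, 1], [0, 0, 0, 0, 0], [2, 1, 1, 0, 3]]
A^3 = [[4, 5, 5, 0, 5], [5, 2, 2, 0, 5], [5, 2, 2, 0, 5], [0, 0, 0, 0, 0], [5, 5, 5, 0, 4]]
A^4 = [[15, 9, 9, 0, 14], [9, 10, 10, 0, 9], [9, 10, 10, 0, 9], [0, 0, 0, 0, 0], [14, 9, 9, 0, 15]]
A^5 = [[32, 29, 29, 0, 33], [29, 18, 18, 0, 29], [29, 18, 18, 0, 29], [0, 0, 0, 0, 0], [33, 29, 29, 0, 32]]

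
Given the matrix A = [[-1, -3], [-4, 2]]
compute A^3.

A^2 = [[13, -3], [-4, 16]]
A^3 = [[-1, -45], [-60, 44]]

[[-1, -45], [-60, 44]]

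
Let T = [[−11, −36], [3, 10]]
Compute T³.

tr T = −1 and det T = −2, so the characteristic polynomial is λ² − (−1)λ + (−2) with roots 1 and −2.
Eigenvectors give P = [[3, 4], [−1, −1]] with P⁻¹ = [[−1, −4], [1, 3]], and T = P·diag(1, −2)·P⁻¹.
Then T³ = P·diag(1, −8)·P⁻¹ = [[3, −32], [−1, 8]] · [[−1, −4], [1, 3]] = [[−35, −108], [9, 28]].

[[−35, −108], [9, 28]]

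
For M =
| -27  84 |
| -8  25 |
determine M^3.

tr M = -2 and det M = -3, so the characteristic polynomial is λ² − (-2)λ + (-3) with roots -3 and 1.
Eigenvectors give P = [[-7, -3], [-2, -1]] with P⁻¹ = [[-1, 3], [2, -7]], and M = P·diag(-3, 1)·P⁻¹.
Then M^3 = P·diag(-27, 1)·P⁻¹ = [[189, -3], [54, -1]] · [[-1, 3], [2, -7]] = [[-195, 588], [-56, 169]].

[[-195, 588], [-56, 169]]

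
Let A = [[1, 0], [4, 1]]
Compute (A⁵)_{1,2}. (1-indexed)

A = I + N where N = [[0, 0], [4, 0]] is strictly lower-triangular, so N² = 0.
(I + N)⁵ = I + 5·N = [[1, 0], [20, 1]].

0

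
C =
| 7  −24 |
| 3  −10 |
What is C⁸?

tr C = −3 and det C = 2, so the characteristic polynomial is λ² − (−3)λ + (2) with roots −2 and −1.
Eigenvectors give P = [[8, −3], [3, −1]] with P⁻¹ = [[−1, 3], [−3, 8]], and C = P·diag(−2, −1)·P⁻¹.
Then C⁸ = P·diag(256, 1)·P⁻¹ = [[2048, −3], [768, −1]] · [[−1, 3], [−3, 8]] = [[−2039, 6120], [−765, 2296]].

[[−2039, 6120], [−765, 2296]]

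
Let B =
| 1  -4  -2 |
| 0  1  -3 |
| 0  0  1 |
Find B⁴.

B = I + N where N = [[0, -4, -2], [0, 0, -3], [0, 0, 0]] is strictly upper-triangular, so N³ = 0.
(I + N)⁴ = I + 4·N + 6·N² = [[1, -16, 64], [0, 1, -12], [0, 0, 1]].

[[1, -16, 64], [0, 1, -12], [0, 0, 1]]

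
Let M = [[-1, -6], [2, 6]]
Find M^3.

tr M = 5 and det M = 6, so the characteristic polynomial is λ² − (5)λ + (6) with roots 3 and 2.
Eigenvectors give P = [[-3, -2], [2, 1]] with P⁻¹ = [[1, 2], [-2, -3]], and M = P·diag(3, 2)·P⁻¹.
Then M^3 = P·diag(27, 8)·P⁻¹ = [[-81, -16], [54, 8]] · [[1, 2], [-2, -3]] = [[-49, -114], [38, 84]].

[[-49, -114], [38, 84]]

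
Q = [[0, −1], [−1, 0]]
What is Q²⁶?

Q² = I (check: tr Q = 0 and det Q = −1), so Q²⁶ = I since 26 is even.

[[1, 0], [0, 1]]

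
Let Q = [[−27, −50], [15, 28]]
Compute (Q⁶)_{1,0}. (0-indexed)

1995

tr Q = 1 and det Q = −6, so the characteristic polynomial is λ² − (1)λ + (−6) with roots 3 and −2.
Eigenvectors give P = [[5, −2], [−3, 1]] with P⁻¹ = [[−1, −2], [−3, −5]], and Q = P·diag(3, −2)·P⁻¹.
Then Q⁶ = P·diag(729, 64)·P⁻¹ = [[3645, −128], [−2187, 64]] · [[−1, −2], [−3, −5]] = [[−3261, −6650], [1995, 4054]].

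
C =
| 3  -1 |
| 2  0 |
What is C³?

[[15, -7], [14, -6]]

tr C = 3 and det C = 2, so the characteristic polynomial is λ² − (3)λ + (2) with roots 2 and 1.
Eigenvectors give P = [[1, -1], [1, -2]] with P⁻¹ = [[2, -1], [1, -1]], and C = P·diag(2, 1)·P⁻¹.
Then C³ = P·diag(8, 1)·P⁻¹ = [[8, -1], [8, -2]] · [[2, -1], [1, -1]] = [[15, -7], [14, -6]].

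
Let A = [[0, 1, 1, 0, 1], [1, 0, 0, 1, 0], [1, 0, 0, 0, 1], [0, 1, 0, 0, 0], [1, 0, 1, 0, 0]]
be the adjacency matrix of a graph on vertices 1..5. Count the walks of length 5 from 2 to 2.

2

The number of length-5 walks from vertex 2 to vertex 2 is entry (2,2) of A^5, where A is the adjacency matrix.
A^2 = [[3, 0, 1, 1, 1], [0, 2, 1, 0, 1], [1, 1, 2, 0, 1], [1, 0, 0, 1, 0], [1, 1, 1, 0, 2]]
A^3 = [[2, 4, 4, 0, 4], [4, 0, 1, 2, 1], [4, 1, 2, 1, 3], [0, 2, 1, 0, 1], [4, 1, 3, 1, 2]]
A^4 = [[12, 2, 6, 4, 6], [2, 6, 5, 0, 5], [6, 5, 7, 1, 6], [4, 0, 1, 2, 1], [6, 5, 6, 1, 7]]
A^5 = [[14, 16, 18, 2, 18], [16, 2, 7, 6, 7], [18, 7, 12, 5, 13], [2, 6, 5, 0, 5], [18, 7, 13, 5, 12]]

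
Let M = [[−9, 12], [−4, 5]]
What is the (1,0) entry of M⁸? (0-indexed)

tr M = −4 and det M = 3, so the characteristic polynomial is λ² − (−4)λ + (3) with roots −1 and −3.
Eigenvectors give P = [[−3, 2], [−2, 1]] with P⁻¹ = [[1, −2], [2, −3]], and M = P·diag(−1, −3)·P⁻¹.
Then M⁸ = P·diag(1, 6561)·P⁻¹ = [[−3, 13122], [−2, 6561]] · [[1, −2], [2, −3]] = [[26241, −39360], [13120, −19679]].

13120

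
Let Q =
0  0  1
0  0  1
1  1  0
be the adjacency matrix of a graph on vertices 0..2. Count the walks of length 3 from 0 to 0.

0

The number of length-3 walks from vertex 0 to vertex 0 is entry (0,0) of Q³, where Q is the adjacency matrix.
Q² = [[1, 1, 0], [1, 1, 0], [0, 0, 2]]
Q³ = [[0, 0, 2], [0, 0, 2], [2, 2, 0]]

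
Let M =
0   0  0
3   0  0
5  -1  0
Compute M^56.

M is strictly triangular, hence nilpotent: M^3 = 0, so M^56 = 0.

[[0, 0, 0], [0, 0, 0], [0, 0, 0]]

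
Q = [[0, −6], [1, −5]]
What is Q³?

tr Q = −5 and det Q = 6, so the characteristic polynomial is λ² − (−5)λ + (6) with roots −2 and −3.
Eigenvectors give P = [[3, −2], [1, −1]] with P⁻¹ = [[1, −2], [1, −3]], and Q = P·diag(−2, −3)·P⁻¹.
Then Q³ = P·diag(−8, −27)·P⁻¹ = [[−24, 54], [−8, 27]] · [[1, −2], [1, −3]] = [[30, −114], [19, −65]].

[[30, −114], [19, −65]]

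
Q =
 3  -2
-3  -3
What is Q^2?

[[15, 0], [0, 15]]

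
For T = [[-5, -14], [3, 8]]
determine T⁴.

tr T = 3 and det T = 2, so the characteristic polynomial is λ² − (3)λ + (2) with roots 1 and 2.
Eigenvectors give P = [[7, -2], [-3, 1]] with P⁻¹ = [[1, 2], [3, 7]], and T = P·diag(1, 2)·P⁻¹.
Then T⁴ = P·diag(1, 16)·P⁻¹ = [[7, -32], [-3, 16]] · [[1, 2], [3, 7]] = [[-89, -210], [45, 106]].

[[-89, -210], [45, 106]]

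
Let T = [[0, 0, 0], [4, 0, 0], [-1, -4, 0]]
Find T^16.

T is strictly triangular, hence nilpotent: T^3 = 0, so T^16 = 0.

[[0, 0, 0], [0, 0, 0], [0, 0, 0]]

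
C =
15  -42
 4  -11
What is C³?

[[183, -546], [52, -155]]

tr C = 4 and det C = 3, so the characteristic polynomial is λ² − (4)λ + (3) with roots 1 and 3.
Eigenvectors give P = [[3, 7], [1, 2]] with P⁻¹ = [[-2, 7], [1, -3]], and C = P·diag(1, 3)·P⁻¹.
Then C³ = P·diag(1, 27)·P⁻¹ = [[3, 189], [1, 54]] · [[-2, 7], [1, -3]] = [[183, -546], [52, -155]].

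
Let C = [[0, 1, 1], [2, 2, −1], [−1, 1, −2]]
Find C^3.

[[9, 4, 4], [8, 17, −4], [−4, 4, 1]]

C^2 = [[1, 3, −3], [5, 5, 2], [4, −1, 2]]
C^3 = [[9, 4, 4], [8, 17, −4], [−4, 4, 1]]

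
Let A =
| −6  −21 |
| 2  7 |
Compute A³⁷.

A² = A (a projection; rank 1, trace 1), so A³⁷ = A.

[[−6, −21], [2, 7]]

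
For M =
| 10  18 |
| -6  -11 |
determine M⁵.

tr M = -1 and det M = -2, so the characteristic polynomial is λ² − (-1)λ + (-2) with roots 1 and -2.
Eigenvectors give P = [[-2, -3], [1, 2]] with P⁻¹ = [[-2, -3], [1, 2]], and M = P·diag(1, -2)·P⁻¹.
Then M⁵ = P·diag(1, -32)·P⁻¹ = [[-2, 96], [1, -64]] · [[-2, -3], [1, 2]] = [[100, 198], [-66, -131]].

[[100, 198], [-66, -131]]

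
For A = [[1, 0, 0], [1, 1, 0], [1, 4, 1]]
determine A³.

A = I + N where N = [[0, 0, 0], [1, 0, 0], [1, 4, 0]] is strictly lower-triangular, so N³ = 0.
(I + N)³ = I + 3·N + 3·N² = [[1, 0, 0], [3, 1, 0], [15, 12, 1]].

[[1, 0, 0], [3, 1, 0], [15, 12, 1]]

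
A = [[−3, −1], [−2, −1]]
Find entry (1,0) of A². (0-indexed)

8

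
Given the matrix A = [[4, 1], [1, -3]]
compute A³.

[[69, 14], [14, -29]]

A² = [[17, 1], [1, 10]]
A³ = [[69, 14], [14, -29]]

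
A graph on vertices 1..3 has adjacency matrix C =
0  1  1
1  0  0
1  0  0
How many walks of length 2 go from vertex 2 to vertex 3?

The number of length-2 walks from vertex 2 to vertex 3 is entry (2,3) of C^2, where C is the adjacency matrix.
C^2 = [[2, 0, 0], [0, 1, 1], [0, 1, 1]]

1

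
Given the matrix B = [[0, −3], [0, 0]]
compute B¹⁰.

B is strictly triangular, hence nilpotent: B² = 0, so B¹⁰ = 0.

[[0, 0], [0, 0]]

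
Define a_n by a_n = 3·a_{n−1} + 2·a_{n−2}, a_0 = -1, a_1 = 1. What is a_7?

773

With companion matrix A = [[3, 2], [1, 0]], [a_n, a_{n−1}]ᵀ = A·[a_{n−1}, a_{n−2}]ᵀ, so [a_7, a_6]ᵀ = A⁶·[a_1, a_0]ᵀ.
A⁶ = [[1763, 990], [495, 278]], giving [a_7, a_6]ᵀ = [[773], [217]].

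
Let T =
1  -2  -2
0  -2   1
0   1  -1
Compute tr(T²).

8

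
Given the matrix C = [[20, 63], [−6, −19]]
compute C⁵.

[[230, 693], [−66, −199]]

tr C = 1 and det C = −2, so the characteristic polynomial is λ² − (1)λ + (−2) with roots 2 and −1.
Eigenvectors give P = [[7, −3], [−2, 1]] with P⁻¹ = [[1, 3], [2, 7]], and C = P·diag(2, −1)·P⁻¹.
Then C⁵ = P·diag(32, −1)·P⁻¹ = [[224, 3], [−64, −1]] · [[1, 3], [2, 7]] = [[230, 693], [−66, −199]].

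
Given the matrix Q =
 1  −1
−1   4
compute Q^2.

[[2, −5], [−5, 17]]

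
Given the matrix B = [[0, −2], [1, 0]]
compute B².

[[−2, 0], [0, −2]]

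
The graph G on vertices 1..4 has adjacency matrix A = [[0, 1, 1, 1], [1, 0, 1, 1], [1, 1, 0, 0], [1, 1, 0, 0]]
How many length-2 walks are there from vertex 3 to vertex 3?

The number of length-2 walks from vertex 3 to vertex 3 is entry (3,3) of A^2, where A is the adjacency matrix.
A^2 = [[3, 2, 1, 1], [2, 3, 1, 1], [1, 1, 2, 2], [1, 1, 2, 2]]

2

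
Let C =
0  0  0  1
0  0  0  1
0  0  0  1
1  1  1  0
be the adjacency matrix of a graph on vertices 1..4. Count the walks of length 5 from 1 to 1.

The number of length-5 walks from vertex 1 to vertex 1 is entry (1,1) of C⁵, where C is the adjacency matrix.
C² = [[1, 1, 1, 0], [1, 1, 1, 0], [1, 1, 1, 0], [0, 0, 0, 3]]
C³ = [[0, 0, 0, 3], [0, 0, 0, 3], [0, 0, 0, 3], [3, 3, 3, 0]]
C⁴ = [[3, 3, 3, 0], [3, 3, 3, 0], [3, 3, 3, 0], [0, 0, 0, 9]]
C⁵ = [[0, 0, 0, 9], [0, 0, 0, 9], [0, 0, 0, 9], [9, 9, 9, 0]]

0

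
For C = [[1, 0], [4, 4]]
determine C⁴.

[[1, 0], [340, 256]]

C² = [[1, 0], [20, 16]]
C³ = [[1, 0], [84, 64]]
C⁴ = [[1, 0], [340, 256]]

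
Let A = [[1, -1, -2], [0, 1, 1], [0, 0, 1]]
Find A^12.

[[1, -12, -90], [0, 1, 12], [0, 0, 1]]

A = I + N where N = [[0, -1, -2], [0, 0, 1], [0, 0, 0]] is strictly upper-triangular, so N^3 = 0.
(I + N)^12 = I + 12·N + 66·N^2 = [[1, -12, -90], [0, 1, 12], [0, 0, 1]].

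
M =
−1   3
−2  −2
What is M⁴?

[[−29, 63], [−42, −50]]

M² = [[−5, −9], [6, −2]]
M³ = [[23, 3], [−2, 22]]
M⁴ = [[−29, 63], [−42, −50]]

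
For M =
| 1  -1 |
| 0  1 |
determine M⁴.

[[1, -4], [0, 1]]

M = I + N where N = [[0, -1], [0, 0]] is strictly upper-triangular, so N² = 0.
(I + N)⁴ = I + 4·N = [[1, -4], [0, 1]].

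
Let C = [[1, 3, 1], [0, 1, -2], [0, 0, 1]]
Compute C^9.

C = I + N where N = [[0, 3, 1], [0, 0, -2], [0, 0, 0]] is strictly upper-triangular, so N^3 = 0.
(I + N)^9 = I + 9·N + 36·N^2 = [[1, 27, -207], [0, 1, -18], [0, 0, 1]].

[[1, 27, -207], [0, 1, -18], [0, 0, 1]]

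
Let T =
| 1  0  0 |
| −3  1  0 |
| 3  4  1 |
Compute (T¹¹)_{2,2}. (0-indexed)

1

T = I + N where N = [[0, 0, 0], [−3, 0, 0], [3, 4, 0]] is strictly lower-triangular, so N³ = 0.
(I + N)¹¹ = I + 11·N + 55·N² = [[1, 0, 0], [−33, 1, 0], [−627, 44, 1]].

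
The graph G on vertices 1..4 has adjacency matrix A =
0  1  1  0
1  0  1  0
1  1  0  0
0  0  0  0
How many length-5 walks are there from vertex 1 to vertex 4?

The number of length-5 walks from vertex 1 to vertex 4 is entry (1,4) of A^5, where A is the adjacency matrix.
A^2 = [[2, 1, 1, 0], [1, 2, 1, 0], [1, 1, 2, 0], [0, 0, 0, 0]]
A^3 = [[2, 3, 3, 0], [3, 2, 3, 0], [3, 3, 2, 0], [0, 0, 0, 0]]
A^4 = [[6, 5, 5, 0], [5, 6, 5, 0], [5, 5, 6, 0], [0, 0, 0, 0]]
A^5 = [[10, 11, 11, 0], [11, 10, 11, 0], [11, 11, 10, 0], [0, 0, 0, 0]]

0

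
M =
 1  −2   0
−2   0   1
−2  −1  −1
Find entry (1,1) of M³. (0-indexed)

9

M² = [[5, −2, −2], [−4, 3, −1], [2, 5, 0]]
M³ = [[13, −8, 0], [−8, 9, 4], [−8, −4, 5]]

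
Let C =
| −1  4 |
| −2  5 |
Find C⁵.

[[−241, 484], [−242, 485]]

tr C = 4 and det C = 3, so the characteristic polynomial is λ² − (4)λ + (3) with roots 3 and 1.
Eigenvectors give P = [[1, 2], [1, 1]] with P⁻¹ = [[−1, 2], [1, −1]], and C = P·diag(3, 1)·P⁻¹.
Then C⁵ = P·diag(243, 1)·P⁻¹ = [[243, 2], [243, 1]] · [[−1, 2], [1, −1]] = [[−241, 484], [−242, 485]].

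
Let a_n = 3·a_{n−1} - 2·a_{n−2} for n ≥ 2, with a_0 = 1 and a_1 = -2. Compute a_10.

With companion matrix M = [[3, -2], [1, 0]], [a_n, a_{n−1}]ᵀ = M·[a_{n−1}, a_{n−2}]ᵀ, so [a_10, a_9]ᵀ = M⁹·[a_1, a_0]ᵀ.
M⁹ = [[1023, -1022], [511, -510]], giving [a_10, a_9]ᵀ = [[-3068], [-1532]].

-3068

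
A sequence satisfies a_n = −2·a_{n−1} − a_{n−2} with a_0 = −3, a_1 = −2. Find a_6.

27

With companion matrix Q = [[−2, −1], [1, 0]], [a_n, a_{n−1}]ᵀ = Q·[a_{n−1}, a_{n−2}]ᵀ, so [a_6, a_5]ᵀ = Q⁵·[a_1, a_0]ᵀ.
Q⁵ = [[−6, −5], [5, 4]], giving [a_6, a_5]ᵀ = [[27], [−22]].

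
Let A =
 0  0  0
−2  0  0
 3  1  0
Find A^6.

[[0, 0, 0], [0, 0, 0], [0, 0, 0]]

A is strictly triangular, hence nilpotent: A^3 = 0, so A^6 = 0.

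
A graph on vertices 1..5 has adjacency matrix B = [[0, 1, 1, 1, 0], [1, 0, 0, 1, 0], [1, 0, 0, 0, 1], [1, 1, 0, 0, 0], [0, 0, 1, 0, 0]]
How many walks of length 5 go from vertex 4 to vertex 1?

The number of length-5 walks from vertex 4 to vertex 1 is entry (4,1) of B⁵, where B is the adjacency matrix.
B² = [[3, 1, 0, 1, 1], [1, 2, 1, 1, 0], [0, 1, 2, 1, 0], [1, 1, 1, 2, 0], [1, 0, 0, 0, 1]]
B³ = [[2, 4, 4, 4, 0], [4, 2, 1, 3, 1], [4, 1, 0, 1, 2], [4, 3, 1, 2, 1], [0, 1, 2, 1, 0]]
B⁴ = [[12, 6, 2, 6, 4], [6, 7, 5, 6, 1], [2, 5, 6, 5, 0], [6, 6, 5, 7, 1], [4, 1, 0, 1, 2]]
B⁵ = [[14, 18, 16, 18, 2], [18, 12, 7, 13, 5], [16, 7, 2, 7, 6], [18, 13, 7, 12, 5], [2, 5, 6, 5, 0]]

18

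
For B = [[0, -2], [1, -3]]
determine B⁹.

[[510, -1022], [511, -1023]]

tr B = -3 and det B = 2, so the characteristic polynomial is λ² − (-3)λ + (2) with roots -1 and -2.
Eigenvectors give P = [[-2, -1], [-1, -1]] with P⁻¹ = [[-1, 1], [1, -2]], and B = P·diag(-1, -2)·P⁻¹.
Then B⁹ = P·diag(-1, -512)·P⁻¹ = [[2, 512], [1, 512]] · [[-1, 1], [1, -2]] = [[510, -1022], [511, -1023]].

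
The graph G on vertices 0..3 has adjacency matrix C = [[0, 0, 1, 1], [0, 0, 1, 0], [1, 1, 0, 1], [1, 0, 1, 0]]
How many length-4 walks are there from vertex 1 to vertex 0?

4

The number of length-4 walks from vertex 1 to vertex 0 is entry (1,0) of C^4, where C is the adjacency matrix.
C^2 = [[2, 1, 1, 1], [1, 1, 0, 1], [1, 0, 3, 1], [1, 1, 1, 2]]
C^3 = [[2, 1, 4, 3], [1, 0, 3, 1], [4, 3, 2, 4], [3, 1, 4, 2]]
C^4 = [[7, 4, 6, 6], [4, 3, 2, 4], [6, 2, 11, 6], [6, 4, 6, 7]]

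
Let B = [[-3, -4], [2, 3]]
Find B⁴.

B² = I (check: tr B = 0 and det B = -1), so B⁴ = I since 4 is even.

[[1, 0], [0, 1]]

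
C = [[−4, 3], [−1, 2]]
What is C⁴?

C² = [[13, −6], [2, 1]]
C³ = [[−46, 27], [−9, 8]]
C⁴ = [[157, −84], [28, −11]]

[[157, −84], [28, −11]]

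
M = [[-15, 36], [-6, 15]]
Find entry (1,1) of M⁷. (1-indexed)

-10935

tr M = 0 and det M = -9, so the characteristic polynomial is λ² − (0)λ + (-9) with roots -3 and 3.
Eigenvectors give P = [[3, 2], [1, 1]] with P⁻¹ = [[1, -2], [-1, 3]], and M = P·diag(-3, 3)·P⁻¹.
Then M⁷ = P·diag(-2187, 2187)·P⁻¹ = [[-6561, 4374], [-2187, 2187]] · [[1, -2], [-1, 3]] = [[-10935, 26244], [-4374, 10935]].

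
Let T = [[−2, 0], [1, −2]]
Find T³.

T² = [[4, 0], [−4, 4]]
T³ = [[−8, 0], [12, −8]]

[[−8, 0], [12, −8]]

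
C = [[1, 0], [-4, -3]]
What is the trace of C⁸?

6562

tr C = -2 and det C = -3, so the characteristic polynomial is λ² − (-2)λ + (-3) with roots 1 and -3.
Eigenvectors give P = [[-1, 0], [1, 1]] with P⁻¹ = [[-1, 0], [1, 1]], and C = P·diag(1, -3)·P⁻¹.
Then C⁸ = P·diag(1, 6561)·P⁻¹ = [[-1, 0], [1, 6561]] · [[-1, 0], [1, 1]] = [[1, 0], [6560, 6561]].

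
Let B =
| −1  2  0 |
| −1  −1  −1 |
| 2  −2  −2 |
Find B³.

[[1, 6, 8], [5, −7, −7], [6, −30, −22]]

B² = [[−1, −4, −2], [0, 1, 3], [−4, 10, 6]]
B³ = [[1, 6, 8], [5, −7, −7], [6, −30, −22]]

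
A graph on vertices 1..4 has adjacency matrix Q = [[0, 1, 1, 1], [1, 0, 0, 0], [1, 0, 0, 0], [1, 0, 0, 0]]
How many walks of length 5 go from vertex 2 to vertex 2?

The number of length-5 walks from vertex 2 to vertex 2 is entry (2,2) of Q⁵, where Q is the adjacency matrix.
Q² = [[3, 0, 0, 0], [0, 1, 1, 1], [0, 1, 1, 1], [0, 1, 1, 1]]
Q³ = [[0, 3, 3, 3], [3, 0, 0, 0], [3, 0, 0, 0], [3, 0, 0, 0]]
Q⁴ = [[9, 0, 0, 0], [0, 3, 3, 3], [0, 3, 3, 3], [0, 3, 3, 3]]
Q⁵ = [[0, 9, 9, 9], [9, 0, 0, 0], [9, 0, 0, 0], [9, 0, 0, 0]]

0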